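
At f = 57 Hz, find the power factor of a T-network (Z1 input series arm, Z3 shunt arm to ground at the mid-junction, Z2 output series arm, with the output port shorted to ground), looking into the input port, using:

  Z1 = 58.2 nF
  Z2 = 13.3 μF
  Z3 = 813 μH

Step 1 — Angular frequency: ω = 2π·f = 2π·57 = 358.1 rad/s.
Step 2 — Component impedances:
  Z1: Z = 1/(jωC) = -j/(ω·C) = 0 - j4.798e+04 Ω
  Z2: Z = 1/(jωC) = -j/(ω·C) = 0 - j209.9 Ω
  Z3: Z = jωL = j·358.1·0.000813 = 0 + j0.2912 Ω
Step 3 — With the output port shorted to ground, the output series arm Z2 runs from the junction to ground; the shunt arm Z3 also runs from the junction to ground. They appear in parallel: Z3 || Z2 = 0 + j0.2916 Ω.
Step 4 — Series with input arm Z1: Z_in = Z1 + (Z3 || Z2) = 0 - j4.798e+04 Ω = 4.798e+04∠-90.0° Ω.
Step 5 — Power factor: PF = cos(φ) = Re(Z)/|Z| = 0/4.798e+04 = 0.
Step 6 — Type: Im(Z) = -4.798e+04 ⇒ leading (phase φ = -90.0°).

PF = 0 (leading, φ = -90.0°)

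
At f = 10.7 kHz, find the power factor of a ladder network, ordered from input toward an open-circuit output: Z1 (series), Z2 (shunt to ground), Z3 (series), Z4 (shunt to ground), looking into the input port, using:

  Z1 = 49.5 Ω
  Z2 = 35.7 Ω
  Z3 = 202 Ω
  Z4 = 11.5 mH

Step 1 — Angular frequency: ω = 2π·f = 2π·1.07e+04 = 6.723e+04 rad/s.
Step 2 — Component impedances:
  Z1: Z = R = 49.5 Ω
  Z2: Z = R = 35.7 Ω
  Z3: Z = R = 202 Ω
  Z4: Z = jωL = j·6.723e+04·0.0115 = 0 + j773.1 Ω
Step 3 — Ladder network (open output): work backward from the far end, alternating series and parallel combinations. Z_in = 84.74 + j1.506 Ω = 84.75∠1.0° Ω.
Step 4 — Power factor: PF = cos(φ) = Re(Z)/|Z| = 84.737/84.75 = 0.9998.
Step 5 — Type: Im(Z) = 1.506 ⇒ lagging (phase φ = 1.0°).

PF = 0.9998 (lagging, φ = 1.0°)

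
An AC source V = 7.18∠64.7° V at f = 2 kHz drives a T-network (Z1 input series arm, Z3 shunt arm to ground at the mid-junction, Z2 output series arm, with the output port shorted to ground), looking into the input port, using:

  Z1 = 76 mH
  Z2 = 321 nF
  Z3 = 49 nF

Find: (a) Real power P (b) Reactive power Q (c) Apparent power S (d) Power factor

Step 1 — Angular frequency: ω = 2π·f = 2π·2000 = 1.257e+04 rad/s.
Step 2 — Component impedances:
  Z1: Z = jωL = j·1.257e+04·0.076 = 0 + j955 Ω
  Z2: Z = 1/(jωC) = -j/(ω·C) = 0 - j247.9 Ω
  Z3: Z = 1/(jωC) = -j/(ω·C) = 0 - j1624 Ω
Step 3 — With the output port shorted to ground, the output series arm Z2 runs from the junction to ground; the shunt arm Z3 also runs from the junction to ground. They appear in parallel: Z3 || Z2 = 0 - j215.1 Ω.
Step 4 — Series with input arm Z1: Z_in = Z1 + (Z3 || Z2) = 0 + j740 Ω = 740∠90.0° Ω.
Step 5 — Source phasor: V = 7.18∠64.7° V = 3.068 + j6.491 V.
Step 6 — Current: I = V / Z = 0.008772 - j0.004147 A = 0.009703∠-25.3° A.
Step 7 — Complex power: S = V·I* = 0 + j0.06967 VA.
Step 8 — Real power: P = Re(S) = 0 W.
Step 9 — Reactive power: Q = Im(S) = 0.06967 VAR.
Step 10 — Apparent power: |S| = 0.06967 VA.
Step 11 — Power factor: PF = P/|S| = 0 (lagging).

(a) P = 0 W  (b) Q = 0.06967 VAR  (c) S = 0.06967 VA  (d) PF = 0 (lagging)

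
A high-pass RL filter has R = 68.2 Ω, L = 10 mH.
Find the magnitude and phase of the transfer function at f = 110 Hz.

Step 1 — Angular frequency: ω = 2π·110 = 691.2 rad/s.
Step 2 — Transfer function: H(jω) = jωL/(R + jωL).
Step 3 — Numerator jωL = j·6.912; denominator R + jωL = 68.2 + j6.912.
Step 4 — H = 0.01017 + j0.1003.
Step 5 — Magnitude: |H| = 0.1008 (-19.9 dB); phase: φ = 84.2°.

|H| = 0.1008 (-19.9 dB), φ = 84.2°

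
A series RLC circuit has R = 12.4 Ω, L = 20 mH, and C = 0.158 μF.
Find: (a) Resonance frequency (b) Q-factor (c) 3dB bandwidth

Step 1 — Resonance: ω₀ = 1/√(LC) = 1/√(0.02·1.58e-07) = 1.779e+04 rad/s.
Step 2 — f₀ = ω₀/(2π) = 2831 Hz.
Step 3 — Series Q: Q = ω₀L/R = 1.779e+04·0.02/12.4 = 28.69.
Step 4 — Bandwidth: Δω = ω₀/Q = 620 rad/s; BW = Δω/(2π) = 98.68 Hz.

(a) f₀ = 2831 Hz  (b) Q = 28.69  (c) BW = 98.68 Hz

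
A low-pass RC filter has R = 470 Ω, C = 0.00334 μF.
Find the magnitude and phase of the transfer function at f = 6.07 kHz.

Step 1 — Angular frequency: ω = 2π·6070 = 3.814e+04 rad/s.
Step 2 — Transfer function: H(jω) = 1/(1 + jωRC).
Step 3 — Denominator: 1 + jωRC = 1 + j·3.814e+04·470·3.34e-09 = 1 + j0.05987.
Step 4 — H = 0.9964 - j0.05966.
Step 5 — Magnitude: |H| = 0.9982 (-0.0 dB); phase: φ = -3.4°.

|H| = 0.9982 (-0.0 dB), φ = -3.4°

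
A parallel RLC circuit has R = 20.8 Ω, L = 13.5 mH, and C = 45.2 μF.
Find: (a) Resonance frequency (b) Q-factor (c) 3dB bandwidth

Step 1 — Resonance: ω₀ = 1/√(LC) = 1/√(0.0135·4.52e-05) = 1280 rad/s.
Step 2 — f₀ = ω₀/(2π) = 203.7 Hz.
Step 3 — Parallel Q: Q = R/(ω₀L) = 20.8/(1280·0.0135) = 1.204.
Step 4 — Bandwidth: Δω = ω₀/Q = 1064 rad/s; BW = Δω/(2π) = 169.3 Hz.

(a) f₀ = 203.7 Hz  (b) Q = 1.204  (c) BW = 169.3 Hz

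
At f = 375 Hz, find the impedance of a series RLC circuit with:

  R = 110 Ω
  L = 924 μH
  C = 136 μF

Step 1 — Angular frequency: ω = 2π·f = 2π·375 = 2356 rad/s.
Step 2 — Component impedances:
  R: Z = R = 110 Ω
  L: Z = jωL = j·2356·0.000924 = 0 + j2.177 Ω
  C: Z = 1/(jωC) = -j/(ω·C) = 0 - j3.121 Ω
Step 3 — Series combination: Z_total = R + L + C = 110 - j0.9436 Ω = 110∠-0.5° Ω.

Z = 110 - j0.9436 Ω = 110∠-0.5° Ω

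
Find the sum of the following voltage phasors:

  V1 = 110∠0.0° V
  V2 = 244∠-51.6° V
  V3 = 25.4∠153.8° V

Step 1 — Convert each phasor to rectangular form:
  V1 = 110·(cos(0.0°) + j·sin(0.0°)) = 110 V
  V2 = 244·(cos(-51.6°) + j·sin(-51.6°)) = 151.6 - j191.2 V
  V3 = 25.4·(cos(153.8°) + j·sin(153.8°)) = -22.79 + j11.21 V
Step 2 — Sum components: V_total = 238.8 - j180 V.
Step 3 — Convert to polar: |V_total| = 299 V, ∠V_total = -37.0°.

V_total = 299∠-37.0° V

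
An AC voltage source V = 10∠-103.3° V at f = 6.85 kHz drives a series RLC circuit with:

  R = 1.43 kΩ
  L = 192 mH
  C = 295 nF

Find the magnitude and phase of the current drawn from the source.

Step 1 — Angular frequency: ω = 2π·f = 2π·6850 = 4.304e+04 rad/s.
Step 2 — Component impedances:
  R: Z = R = 1430 Ω
  L: Z = jωL = j·4.304e+04·0.192 = 0 + j8264 Ω
  C: Z = 1/(jωC) = -j/(ω·C) = 0 - j78.76 Ω
Step 3 — Series combination: Z_total = R + L + C = 1430 + j8185 Ω = 8309∠80.1° Ω.
Step 4 — Source phasor: V = 10∠-103.3° V = -2.3 - j9.732 V.
Step 5 — Ohm's law: I = V / Z_total = (-2.3 - j9.732) / (1430 + j8185) = -0.001201 + j7.116e-05 A.
Step 6 — Convert to polar: |I| = 0.001204 A, ∠I = 176.6°.

I = 0.001204∠176.6° A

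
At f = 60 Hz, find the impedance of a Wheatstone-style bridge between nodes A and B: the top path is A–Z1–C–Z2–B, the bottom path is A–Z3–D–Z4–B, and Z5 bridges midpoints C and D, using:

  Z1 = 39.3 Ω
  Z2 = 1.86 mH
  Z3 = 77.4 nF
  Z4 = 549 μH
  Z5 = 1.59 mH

Step 1 — Angular frequency: ω = 2π·f = 2π·60 = 377 rad/s.
Step 2 — Component impedances:
  Z1: Z = R = 39.3 Ω
  Z2: Z = jωL = j·377·0.00186 = 0 + j0.7012 Ω
  Z3: Z = 1/(jωC) = -j/(ω·C) = 0 - j3.427e+04 Ω
  Z4: Z = jωL = j·377·0.000549 = 0 + j0.207 Ω
  Z5: Z = jωL = j·377·0.00159 = 0 + j0.5994 Ω
Step 3 — Bridge requires nodal analysis (the Z5 bridge couples midpoints C and D, so the two paths cannot be reduced to a simple series/parallel combination). Setting node B to ground and injecting 1 A at node A, the 3-node admittance system at A, C, D solves to V_A = Z_AB = 39.3 + j0.33 Ω = 39.3∠0.5° Ω.

Z = 39.3 + j0.33 Ω = 39.3∠0.5° Ω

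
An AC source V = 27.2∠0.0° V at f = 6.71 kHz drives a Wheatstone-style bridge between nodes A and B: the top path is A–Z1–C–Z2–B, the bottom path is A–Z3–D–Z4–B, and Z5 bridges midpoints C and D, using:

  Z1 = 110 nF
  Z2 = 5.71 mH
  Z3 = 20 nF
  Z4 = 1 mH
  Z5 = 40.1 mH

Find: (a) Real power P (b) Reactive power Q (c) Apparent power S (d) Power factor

Step 1 — Angular frequency: ω = 2π·f = 2π·6710 = 4.216e+04 rad/s.
Step 2 — Component impedances:
  Z1: Z = 1/(jωC) = -j/(ω·C) = 0 - j215.6 Ω
  Z2: Z = jωL = j·4.216e+04·0.00571 = 0 + j240.7 Ω
  Z3: Z = 1/(jωC) = -j/(ω·C) = 0 - j1186 Ω
  Z4: Z = jωL = j·4.216e+04·0.001 = 0 + j42.16 Ω
  Z5: Z = jωL = j·4.216e+04·0.0401 = 0 + j1691 Ω
Step 3 — Bridge requires nodal analysis (the Z5 bridge couples midpoints C and D, so the two paths cannot be reduced to a simple series/parallel combination). Setting node B to ground and injecting 1 A at node A, the 3-node admittance system at A, C, D solves to V_A = Z_AB = 0 - j4.182 Ω = 4.182∠-90.0° Ω.
Step 4 — Source phasor: V = 27.2∠0.0° V = 27.2 V.
Step 5 — Current: I = V / Z = 0 + j6.503 A = 6.503∠90.0° A.
Step 6 — Complex power: S = V·I* = 0 - j176.9 VA.
Step 7 — Real power: P = Re(S) = 0 W.
Step 8 — Reactive power: Q = Im(S) = -176.9 VAR.
Step 9 — Apparent power: |S| = 176.9 VA.
Step 10 — Power factor: PF = P/|S| = 0 (leading).

(a) P = 0 W  (b) Q = -176.9 VAR  (c) S = 176.9 VA  (d) PF = 0 (leading)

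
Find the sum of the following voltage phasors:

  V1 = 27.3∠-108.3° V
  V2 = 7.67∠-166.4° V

Step 1 — Convert each phasor to rectangular form:
  V1 = 27.3·(cos(-108.3°) + j·sin(-108.3°)) = -8.572 - j25.92 V
  V2 = 7.67·(cos(-166.4°) + j·sin(-166.4°)) = -7.455 - j1.804 V
Step 2 — Sum components: V_total = -16.03 - j27.72 V.
Step 3 — Convert to polar: |V_total| = 32.02 V, ∠V_total = -120.0°.

V_total = 32.02∠-120.0° V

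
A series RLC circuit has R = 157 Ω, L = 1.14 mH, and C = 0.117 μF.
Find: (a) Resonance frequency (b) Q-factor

Step 1 — Resonance condition Im(Z)=0 gives ω₀ = 1/√(LC).
Step 2 — ω₀ = 1/√(0.00114·1.17e-07) = 8.659e+04 rad/s.
Step 3 — f₀ = ω₀/(2π) = 1.378e+04 Hz.
Step 4 — Series Q: Q = ω₀L/R = 8.659e+04·0.00114/157 = 0.6287.

(a) f₀ = 1.378e+04 Hz  (b) Q = 0.6287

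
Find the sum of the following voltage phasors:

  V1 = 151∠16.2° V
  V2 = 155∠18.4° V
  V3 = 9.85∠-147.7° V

Step 1 — Convert each phasor to rectangular form:
  V1 = 151·(cos(16.2°) + j·sin(16.2°)) = 145 + j42.13 V
  V2 = 155·(cos(18.4°) + j·sin(18.4°)) = 147.1 + j48.93 V
  V3 = 9.85·(cos(-147.7°) + j·sin(-147.7°)) = -8.326 - j5.263 V
Step 2 — Sum components: V_total = 283.8 + j85.79 V.
Step 3 — Convert to polar: |V_total| = 296.4 V, ∠V_total = 16.8°.

V_total = 296.4∠16.8° V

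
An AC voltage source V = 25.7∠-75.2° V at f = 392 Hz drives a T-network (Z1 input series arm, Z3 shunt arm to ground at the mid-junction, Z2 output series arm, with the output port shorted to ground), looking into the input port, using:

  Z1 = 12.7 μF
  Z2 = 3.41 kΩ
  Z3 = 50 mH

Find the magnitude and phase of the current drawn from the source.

Step 1 — Angular frequency: ω = 2π·f = 2π·392 = 2463 rad/s.
Step 2 — Component impedances:
  Z1: Z = 1/(jωC) = -j/(ω·C) = 0 - j31.97 Ω
  Z2: Z = R = 3410 Ω
  Z3: Z = jωL = j·2463·0.05 = 0 + j123.2 Ω
Step 3 — With the output port shorted to ground, the output series arm Z2 runs from the junction to ground; the shunt arm Z3 also runs from the junction to ground. They appear in parallel: Z3 || Z2 = 4.442 + j123 Ω.
Step 4 — Series with input arm Z1: Z_in = Z1 + (Z3 || Z2) = 4.442 + j91.02 Ω = 91.13∠87.2° Ω.
Step 5 — Source phasor: V = 25.7∠-75.2° V = 6.565 - j24.85 V.
Step 6 — Ohm's law: I = V / Z_total = (6.565 - j24.85) / (4.442 + j91.02) = -0.2688 - j0.08524 A.
Step 7 — Convert to polar: |I| = 0.282 A, ∠I = -162.4°.

I = 0.282∠-162.4° A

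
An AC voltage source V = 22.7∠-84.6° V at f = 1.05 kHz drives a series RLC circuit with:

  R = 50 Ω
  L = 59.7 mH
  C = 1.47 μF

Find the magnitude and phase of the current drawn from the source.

Step 1 — Angular frequency: ω = 2π·f = 2π·1050 = 6597 rad/s.
Step 2 — Component impedances:
  R: Z = R = 50 Ω
  L: Z = jωL = j·6597·0.0597 = 0 + j393.9 Ω
  C: Z = 1/(jωC) = -j/(ω·C) = 0 - j103.1 Ω
Step 3 — Series combination: Z_total = R + L + C = 50 + j290.7 Ω = 295∠80.2° Ω.
Step 4 — Source phasor: V = 22.7∠-84.6° V = 2.136 - j22.6 V.
Step 5 — Ohm's law: I = V / Z_total = (2.136 - j22.6) / (50 + j290.7) = -0.07427 - j0.02012 A.
Step 6 — Convert to polar: |I| = 0.07694 A, ∠I = -164.8°.

I = 0.07694∠-164.8° A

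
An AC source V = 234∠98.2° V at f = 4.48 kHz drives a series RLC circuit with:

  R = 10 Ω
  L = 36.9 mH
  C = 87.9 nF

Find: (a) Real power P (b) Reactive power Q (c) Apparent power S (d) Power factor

Step 1 — Angular frequency: ω = 2π·f = 2π·4480 = 2.815e+04 rad/s.
Step 2 — Component impedances:
  R: Z = R = 10 Ω
  L: Z = jωL = j·2.815e+04·0.0369 = 0 + j1039 Ω
  C: Z = 1/(jωC) = -j/(ω·C) = 0 - j404.2 Ω
Step 3 — Series combination: Z_total = R + L + C = 10 + j634.5 Ω = 634.6∠89.1° Ω.
Step 4 — Source phasor: V = 234∠98.2° V = -33.38 + j231.6 V.
Step 5 — Current: I = V / Z = 0.3641 + j0.05834 A = 0.3687∠9.1° A.
Step 6 — Complex power: S = V·I* = 1.36 + j86.27 VA.
Step 7 — Real power: P = Re(S) = 1.36 W.
Step 8 — Reactive power: Q = Im(S) = 86.27 VAR.
Step 9 — Apparent power: |S| = 86.28 VA.
Step 10 — Power factor: PF = P/|S| = 0.01576 (lagging).

(a) P = 1.36 W  (b) Q = 86.27 VAR  (c) S = 86.28 VA  (d) PF = 0.01576 (lagging)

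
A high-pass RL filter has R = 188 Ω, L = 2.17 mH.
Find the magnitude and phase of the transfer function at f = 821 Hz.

Step 1 — Angular frequency: ω = 2π·821 = 5158 rad/s.
Step 2 — Transfer function: H(jω) = jωL/(R + jωL).
Step 3 — Numerator jωL = j·11.19; denominator R + jωL = 188 + j11.19.
Step 4 — H = 0.003533 + j0.05933.
Step 5 — Magnitude: |H| = 0.05944 (-24.5 dB); phase: φ = 86.6°.

|H| = 0.05944 (-24.5 dB), φ = 86.6°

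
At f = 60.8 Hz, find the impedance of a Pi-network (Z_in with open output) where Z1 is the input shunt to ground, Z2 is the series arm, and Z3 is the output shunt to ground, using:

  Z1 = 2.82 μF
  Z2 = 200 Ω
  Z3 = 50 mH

Step 1 — Angular frequency: ω = 2π·f = 2π·60.8 = 382 rad/s.
Step 2 — Component impedances:
  Z1: Z = 1/(jωC) = -j/(ω·C) = 0 - j928.3 Ω
  Z2: Z = R = 200 Ω
  Z3: Z = jωL = j·382·0.05 = 0 + j19.1 Ω
Step 3 — With open output, the series arm Z2 and the output shunt Z3 appear in series to ground: Z2 + Z3 = 200 + j19.1 Ω.
Step 4 — Parallel with input shunt Z1: Z_in = Z1 || (Z2 + Z3) = 198.9 - j24.25 Ω = 200.3∠-7.0° Ω.

Z = 198.9 - j24.25 Ω = 200.3∠-7.0° Ω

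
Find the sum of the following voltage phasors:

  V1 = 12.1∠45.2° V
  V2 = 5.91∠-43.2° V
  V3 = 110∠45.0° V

Step 1 — Convert each phasor to rectangular form:
  V1 = 12.1·(cos(45.2°) + j·sin(45.2°)) = 8.526 + j8.586 V
  V2 = 5.91·(cos(-43.2°) + j·sin(-43.2°)) = 4.308 - j4.046 V
  V3 = 110·(cos(45.0°) + j·sin(45.0°)) = 77.78 + j77.78 V
Step 2 — Sum components: V_total = 90.62 + j82.32 V.
Step 3 — Convert to polar: |V_total| = 122.4 V, ∠V_total = 42.3°.

V_total = 122.4∠42.3° V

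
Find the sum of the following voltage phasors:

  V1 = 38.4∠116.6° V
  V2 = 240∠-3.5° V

Step 1 — Convert each phasor to rectangular form:
  V1 = 38.4·(cos(116.6°) + j·sin(116.6°)) = -17.19 + j34.34 V
  V2 = 240·(cos(-3.5°) + j·sin(-3.5°)) = 239.6 - j14.65 V
Step 2 — Sum components: V_total = 222.4 + j19.68 V.
Step 3 — Convert to polar: |V_total| = 223.2 V, ∠V_total = 5.1°.

V_total = 223.2∠5.1° V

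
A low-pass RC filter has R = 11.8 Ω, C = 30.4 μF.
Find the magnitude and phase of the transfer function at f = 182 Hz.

Step 1 — Angular frequency: ω = 2π·182 = 1144 rad/s.
Step 2 — Transfer function: H(jω) = 1/(1 + jωRC).
Step 3 — Denominator: 1 + jωRC = 1 + j·1144·11.8·3.04e-05 = 1 + j0.4102.
Step 4 — H = 0.856 - j0.3511.
Step 5 — Magnitude: |H| = 0.9252 (-0.7 dB); phase: φ = -22.3°.

|H| = 0.9252 (-0.7 dB), φ = -22.3°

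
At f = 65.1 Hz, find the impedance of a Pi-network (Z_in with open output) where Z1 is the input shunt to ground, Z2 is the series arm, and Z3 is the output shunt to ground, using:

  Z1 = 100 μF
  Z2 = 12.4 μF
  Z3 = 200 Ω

Step 1 — Angular frequency: ω = 2π·f = 2π·65.1 = 409 rad/s.
Step 2 — Component impedances:
  Z1: Z = 1/(jωC) = -j/(ω·C) = 0 - j24.45 Ω
  Z2: Z = 1/(jωC) = -j/(ω·C) = 0 - j197.2 Ω
  Z3: Z = R = 200 Ω
Step 3 — With open output, the series arm Z2 and the output shunt Z3 appear in series to ground: Z2 + Z3 = 200 - j197.2 Ω.
Step 4 — Parallel with input shunt Z1: Z_in = Z1 || (Z2 + Z3) = 1.341 - j22.96 Ω = 23∠-86.7° Ω.

Z = 1.341 - j22.96 Ω = 23∠-86.7° Ω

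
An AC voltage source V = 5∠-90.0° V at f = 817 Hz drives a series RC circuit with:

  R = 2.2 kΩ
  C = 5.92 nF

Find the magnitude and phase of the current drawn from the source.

Step 1 — Angular frequency: ω = 2π·f = 2π·817 = 5133 rad/s.
Step 2 — Component impedances:
  R: Z = R = 2200 Ω
  C: Z = 1/(jωC) = -j/(ω·C) = 0 - j3.291e+04 Ω
Step 3 — Series combination: Z_total = R + C = 2200 - j3.291e+04 Ω = 3.298e+04∠-86.2° Ω.
Step 4 — Source phasor: V = 5∠-90.0° V = 0 - j5 V.
Step 5 — Ohm's law: I = V / Z_total = (0 - j5) / (2200 - j3.291e+04) = 0.0001513 - j1.011e-05 A.
Step 6 — Convert to polar: |I| = 0.0001516 A, ∠I = -3.8°.

I = 0.0001516∠-3.8° A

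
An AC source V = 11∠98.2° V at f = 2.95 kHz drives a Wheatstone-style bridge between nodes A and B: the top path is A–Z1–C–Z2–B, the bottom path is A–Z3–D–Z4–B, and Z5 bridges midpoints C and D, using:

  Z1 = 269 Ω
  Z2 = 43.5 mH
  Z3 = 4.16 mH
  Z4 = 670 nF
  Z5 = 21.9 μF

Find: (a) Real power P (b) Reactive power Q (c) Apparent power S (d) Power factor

Step 1 — Angular frequency: ω = 2π·f = 2π·2950 = 1.854e+04 rad/s.
Step 2 — Component impedances:
  Z1: Z = R = 269 Ω
  Z2: Z = jωL = j·1.854e+04·0.0435 = 0 + j806.3 Ω
  Z3: Z = jωL = j·1.854e+04·0.00416 = 0 + j77.11 Ω
  Z4: Z = 1/(jωC) = -j/(ω·C) = 0 - j80.52 Ω
  Z5: Z = 1/(jωC) = -j/(ω·C) = 0 - j2.464 Ω
Step 3 — Bridge requires nodal analysis (the Z5 bridge couples midpoints C and D, so the two paths cannot be reduced to a simple series/parallel combination). Setting node B to ground and injecting 1 A at node A, the 3-node admittance system at A, C, D solves to V_A = Z_AB = 20.67 - j18.12 Ω = 27.48∠-41.2° Ω.
Step 4 — Source phasor: V = 11∠98.2° V = -1.569 + j10.89 V.
Step 5 — Current: I = V / Z = -0.304 + j0.2603 A = 0.4002∠139.4° A.
Step 6 — Complex power: S = V·I* = 3.311 - j2.902 VA.
Step 7 — Real power: P = Re(S) = 3.311 W.
Step 8 — Reactive power: Q = Im(S) = -2.902 VAR.
Step 9 — Apparent power: |S| = 4.403 VA.
Step 10 — Power factor: PF = P/|S| = 0.752 (leading).

(a) P = 3.311 W  (b) Q = -2.902 VAR  (c) S = 4.403 VA  (d) PF = 0.752 (leading)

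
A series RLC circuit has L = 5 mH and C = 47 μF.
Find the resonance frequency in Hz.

Step 1 — Resonance condition Im(Z)=0 gives ω₀ = 1/√(LC).
Step 2 — ω₀ = 1/√(0.005·4.7e-05) = 2063 rad/s.
Step 3 — f₀ = ω₀/(2π) = 328.3 Hz.

f₀ = 328.3 Hz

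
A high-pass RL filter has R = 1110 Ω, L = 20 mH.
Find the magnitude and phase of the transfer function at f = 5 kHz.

Step 1 — Angular frequency: ω = 2π·5000 = 3.142e+04 rad/s.
Step 2 — Transfer function: H(jω) = jωL/(R + jωL).
Step 3 — Numerator jωL = j·628.3; denominator R + jωL = 1110 + j628.3.
Step 4 — H = 0.2427 + j0.4287.
Step 5 — Magnitude: |H| = 0.4926 (-6.1 dB); phase: φ = 60.5°.

|H| = 0.4926 (-6.1 dB), φ = 60.5°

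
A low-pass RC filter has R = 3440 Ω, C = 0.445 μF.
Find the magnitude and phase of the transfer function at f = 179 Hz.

Step 1 — Angular frequency: ω = 2π·179 = 1125 rad/s.
Step 2 — Transfer function: H(jω) = 1/(1 + jωRC).
Step 3 — Denominator: 1 + jωRC = 1 + j·1125·3440·4.45e-07 = 1 + j1.722.
Step 4 — H = 0.2523 - j0.4343.
Step 5 — Magnitude: |H| = 0.5023 (-6.0 dB); phase: φ = -59.9°.

|H| = 0.5023 (-6.0 dB), φ = -59.9°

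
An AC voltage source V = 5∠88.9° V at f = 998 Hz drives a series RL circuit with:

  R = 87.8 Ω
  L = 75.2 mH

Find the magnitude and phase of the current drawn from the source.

Step 1 — Angular frequency: ω = 2π·f = 2π·998 = 6271 rad/s.
Step 2 — Component impedances:
  R: Z = R = 87.8 Ω
  L: Z = jωL = j·6271·0.0752 = 0 + j471.6 Ω
Step 3 — Series combination: Z_total = R + L = 87.8 + j471.6 Ω = 479.7∠79.5° Ω.
Step 4 — Source phasor: V = 5∠88.9° V = 0.09599 + j4.999 V.
Step 5 — Ohm's law: I = V / Z_total = (0.09599 + j4.999) / (87.8 + j471.6) = 0.01028 + j0.001711 A.
Step 6 — Convert to polar: |I| = 0.01042 A, ∠I = 9.4°.

I = 0.01042∠9.4° A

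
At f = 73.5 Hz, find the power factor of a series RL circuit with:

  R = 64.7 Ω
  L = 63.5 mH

Step 1 — Angular frequency: ω = 2π·f = 2π·73.5 = 461.8 rad/s.
Step 2 — Component impedances:
  R: Z = R = 64.7 Ω
  L: Z = jωL = j·461.8·0.0635 = 0 + j29.33 Ω
Step 3 — Series combination: Z_total = R + L = 64.7 + j29.33 Ω = 71.04∠24.4° Ω.
Step 4 — Power factor: PF = cos(φ) = Re(Z)/|Z| = 64.7/71.04 = 0.9108.
Step 5 — Type: Im(Z) = 29.33 ⇒ lagging (phase φ = 24.4°).

PF = 0.9108 (lagging, φ = 24.4°)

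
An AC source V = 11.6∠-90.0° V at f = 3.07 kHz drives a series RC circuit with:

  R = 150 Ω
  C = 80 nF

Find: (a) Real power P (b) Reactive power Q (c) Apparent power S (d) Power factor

Step 1 — Angular frequency: ω = 2π·f = 2π·3070 = 1.929e+04 rad/s.
Step 2 — Component impedances:
  R: Z = R = 150 Ω
  C: Z = 1/(jωC) = -j/(ω·C) = 0 - j648 Ω
Step 3 — Series combination: Z_total = R + C = 150 - j648 Ω = 665.2∠-77.0° Ω.
Step 4 — Source phasor: V = 11.6∠-90.0° V = 0 - j11.6 V.
Step 5 — Current: I = V / Z = 0.01699 - j0.003933 A = 0.01744∠-13.0° A.
Step 6 — Complex power: S = V·I* = 0.04562 - j0.1971 VA.
Step 7 — Real power: P = Re(S) = 0.04562 W.
Step 8 — Reactive power: Q = Im(S) = -0.1971 VAR.
Step 9 — Apparent power: |S| = 0.2023 VA.
Step 10 — Power factor: PF = P/|S| = 0.2255 (leading).

(a) P = 0.04562 W  (b) Q = -0.1971 VAR  (c) S = 0.2023 VA  (d) PF = 0.2255 (leading)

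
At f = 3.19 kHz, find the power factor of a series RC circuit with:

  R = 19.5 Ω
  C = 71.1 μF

Step 1 — Angular frequency: ω = 2π·f = 2π·3190 = 2.004e+04 rad/s.
Step 2 — Component impedances:
  R: Z = R = 19.5 Ω
  C: Z = 1/(jωC) = -j/(ω·C) = 0 - j0.7017 Ω
Step 3 — Series combination: Z_total = R + C = 19.5 - j0.7017 Ω = 19.51∠-2.1° Ω.
Step 4 — Power factor: PF = cos(φ) = Re(Z)/|Z| = 19.5/19.5126 = 0.9994.
Step 5 — Type: Im(Z) = -0.7017 ⇒ leading (phase φ = -2.1°).

PF = 0.9994 (leading, φ = -2.1°)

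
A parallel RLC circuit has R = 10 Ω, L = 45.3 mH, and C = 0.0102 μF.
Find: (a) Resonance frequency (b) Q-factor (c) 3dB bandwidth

Step 1 — Resonance: ω₀ = 1/√(LC) = 1/√(0.0453·1.02e-08) = 4.652e+04 rad/s.
Step 2 — f₀ = ω₀/(2π) = 7404 Hz.
Step 3 — Parallel Q: Q = R/(ω₀L) = 10/(4.652e+04·0.0453) = 0.004745.
Step 4 — Bandwidth: Δω = ω₀/Q = 9.804e+06 rad/s; BW = Δω/(2π) = 1.56e+06 Hz.

(a) f₀ = 7404 Hz  (b) Q = 0.004745  (c) BW = 1.56e+06 Hz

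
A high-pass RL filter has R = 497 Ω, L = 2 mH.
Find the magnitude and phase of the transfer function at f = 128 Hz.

Step 1 — Angular frequency: ω = 2π·128 = 804.2 rad/s.
Step 2 — Transfer function: H(jω) = jωL/(R + jωL).
Step 3 — Numerator jωL = j·1.608; denominator R + jωL = 497 + j1.608.
Step 4 — H = 1.047e-05 + j0.003236.
Step 5 — Magnitude: |H| = 0.003236 (-49.8 dB); phase: φ = 89.8°.

|H| = 0.003236 (-49.8 dB), φ = 89.8°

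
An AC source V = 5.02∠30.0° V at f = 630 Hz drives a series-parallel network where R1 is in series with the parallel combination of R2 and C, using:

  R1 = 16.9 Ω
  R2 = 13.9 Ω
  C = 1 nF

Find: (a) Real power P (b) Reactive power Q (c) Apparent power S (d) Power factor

Step 1 — Angular frequency: ω = 2π·f = 2π·630 = 3958 rad/s.
Step 2 — Component impedances:
  R1: Z = R = 16.9 Ω
  R2: Z = R = 13.9 Ω
  C: Z = 1/(jωC) = -j/(ω·C) = 0 - j2.526e+05 Ω
Step 3 — Parallel branch: R2 || C = 1/(1/R2 + 1/C) = 13.9 - j0.0007648 Ω.
Step 4 — Series with R1: Z_total = R1 + (R2 || C) = 30.8 - j0.0007648 Ω = 30.8∠-0.0° Ω.
Step 5 — Source phasor: V = 5.02∠30.0° V = 4.347 + j2.51 V.
Step 6 — Current: I = V / Z = 0.1411 + j0.0815 A = 0.163∠30.0° A.
Step 7 — Complex power: S = V·I* = 0.8182 - j2.032e-05 VA.
Step 8 — Real power: P = Re(S) = 0.8182 W.
Step 9 — Reactive power: Q = Im(S) = -2.032e-05 VAR.
Step 10 — Apparent power: |S| = 0.8182 VA.
Step 11 — Power factor: PF = P/|S| = 1 (leading).

(a) P = 0.8182 W  (b) Q = -2.032e-05 VAR  (c) S = 0.8182 VA  (d) PF = 1 (leading)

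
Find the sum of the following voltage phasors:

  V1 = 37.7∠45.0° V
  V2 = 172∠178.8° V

Step 1 — Convert each phasor to rectangular form:
  V1 = 37.7·(cos(45.0°) + j·sin(45.0°)) = 26.66 + j26.66 V
  V2 = 172·(cos(178.8°) + j·sin(178.8°)) = -172 + j3.602 V
Step 2 — Sum components: V_total = -145.3 + j30.26 V.
Step 3 — Convert to polar: |V_total| = 148.4 V, ∠V_total = 168.2°.

V_total = 148.4∠168.2° V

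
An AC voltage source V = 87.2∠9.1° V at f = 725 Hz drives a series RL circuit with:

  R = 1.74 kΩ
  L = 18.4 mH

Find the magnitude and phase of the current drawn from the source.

Step 1 — Angular frequency: ω = 2π·f = 2π·725 = 4555 rad/s.
Step 2 — Component impedances:
  R: Z = R = 1740 Ω
  L: Z = jωL = j·4555·0.0184 = 0 + j83.82 Ω
Step 3 — Series combination: Z_total = R + L = 1740 + j83.82 Ω = 1742∠2.8° Ω.
Step 4 — Source phasor: V = 87.2∠9.1° V = 86.1 + j13.79 V.
Step 5 — Ohm's law: I = V / Z_total = (86.1 + j13.79) / (1740 + j83.82) = 0.04975 + j0.00553 A.
Step 6 — Convert to polar: |I| = 0.05006 A, ∠I = 6.3°.

I = 0.05006∠6.3° A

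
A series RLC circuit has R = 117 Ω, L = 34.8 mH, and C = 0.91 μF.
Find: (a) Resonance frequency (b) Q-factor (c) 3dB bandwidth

Step 1 — Resonance condition Im(Z)=0 gives ω₀ = 1/√(LC).
Step 2 — ω₀ = 1/√(0.0348·9.1e-07) = 5619 rad/s.
Step 3 — f₀ = ω₀/(2π) = 894.4 Hz.
Step 4 — Series Q: Q = ω₀L/R = 5619·0.0348/117 = 1.671.
Step 5 — 3dB bandwidth: Δω = ω₀/Q = 3362 rad/s; BW = Δω/(2π) = 535.1 Hz.

(a) f₀ = 894.4 Hz  (b) Q = 1.671  (c) BW = 535.1 Hz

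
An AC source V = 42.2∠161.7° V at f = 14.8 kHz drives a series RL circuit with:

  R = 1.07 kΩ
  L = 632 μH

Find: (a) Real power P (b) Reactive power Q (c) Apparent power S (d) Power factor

Step 1 — Angular frequency: ω = 2π·f = 2π·1.48e+04 = 9.299e+04 rad/s.
Step 2 — Component impedances:
  R: Z = R = 1070 Ω
  L: Z = jωL = j·9.299e+04·0.000632 = 0 + j58.77 Ω
Step 3 — Series combination: Z_total = R + L = 1070 + j58.77 Ω = 1072∠3.1° Ω.
Step 4 — Source phasor: V = 42.2∠161.7° V = -40.07 + j13.25 V.
Step 5 — Current: I = V / Z = -0.03665 + j0.0144 A = 0.03938∠158.6° A.
Step 6 — Complex power: S = V·I* = 1.659 + j0.09114 VA.
Step 7 — Real power: P = Re(S) = 1.659 W.
Step 8 — Reactive power: Q = Im(S) = 0.09114 VAR.
Step 9 — Apparent power: |S| = 1.662 VA.
Step 10 — Power factor: PF = P/|S| = 0.9985 (lagging).

(a) P = 1.659 W  (b) Q = 0.09114 VAR  (c) S = 1.662 VA  (d) PF = 0.9985 (lagging)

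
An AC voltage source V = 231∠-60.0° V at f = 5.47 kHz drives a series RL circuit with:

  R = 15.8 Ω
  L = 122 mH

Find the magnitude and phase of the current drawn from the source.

Step 1 — Angular frequency: ω = 2π·f = 2π·5470 = 3.437e+04 rad/s.
Step 2 — Component impedances:
  R: Z = R = 15.8 Ω
  L: Z = jωL = j·3.437e+04·0.122 = 0 + j4193 Ω
Step 3 — Series combination: Z_total = R + L = 15.8 + j4193 Ω = 4193∠89.8° Ω.
Step 4 — Source phasor: V = 231∠-60.0° V = 115.5 - j200.1 V.
Step 5 — Ohm's law: I = V / Z_total = (115.5 - j200.1) / (15.8 + j4193) = -0.04761 - j0.02773 A.
Step 6 — Convert to polar: |I| = 0.05509 A, ∠I = -149.8°.

I = 0.05509∠-149.8° A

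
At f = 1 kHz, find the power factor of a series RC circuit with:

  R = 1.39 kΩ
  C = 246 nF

Step 1 — Angular frequency: ω = 2π·f = 2π·1000 = 6283 rad/s.
Step 2 — Component impedances:
  R: Z = R = 1390 Ω
  C: Z = 1/(jωC) = -j/(ω·C) = 0 - j647 Ω
Step 3 — Series combination: Z_total = R + C = 1390 - j647 Ω = 1533∠-25.0° Ω.
Step 4 — Power factor: PF = cos(φ) = Re(Z)/|Z| = 1390/1533.2 = 0.9066.
Step 5 — Type: Im(Z) = -647 ⇒ leading (phase φ = -25.0°).

PF = 0.9066 (leading, φ = -25.0°)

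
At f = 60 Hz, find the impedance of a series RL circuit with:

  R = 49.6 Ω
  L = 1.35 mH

Step 1 — Angular frequency: ω = 2π·f = 2π·60 = 377 rad/s.
Step 2 — Component impedances:
  R: Z = R = 49.6 Ω
  L: Z = jωL = j·377·0.00135 = 0 + j0.5089 Ω
Step 3 — Series combination: Z_total = R + L = 49.6 + j0.5089 Ω = 49.6∠0.6° Ω.

Z = 49.6 + j0.5089 Ω = 49.6∠0.6° Ω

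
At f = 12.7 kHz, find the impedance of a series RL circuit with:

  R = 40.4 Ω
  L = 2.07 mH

Step 1 — Angular frequency: ω = 2π·f = 2π·1.27e+04 = 7.98e+04 rad/s.
Step 2 — Component impedances:
  R: Z = R = 40.4 Ω
  L: Z = jωL = j·7.98e+04·0.00207 = 0 + j165.2 Ω
Step 3 — Series combination: Z_total = R + L = 40.4 + j165.2 Ω = 170∠76.3° Ω.

Z = 40.4 + j165.2 Ω = 170∠76.3° Ω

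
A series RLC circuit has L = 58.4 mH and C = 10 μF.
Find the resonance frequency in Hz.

Step 1 — Resonance condition Im(Z)=0 gives ω₀ = 1/√(LC).
Step 2 — ω₀ = 1/√(0.0584·1e-05) = 1309 rad/s.
Step 3 — f₀ = ω₀/(2π) = 208.3 Hz.

f₀ = 208.3 Hz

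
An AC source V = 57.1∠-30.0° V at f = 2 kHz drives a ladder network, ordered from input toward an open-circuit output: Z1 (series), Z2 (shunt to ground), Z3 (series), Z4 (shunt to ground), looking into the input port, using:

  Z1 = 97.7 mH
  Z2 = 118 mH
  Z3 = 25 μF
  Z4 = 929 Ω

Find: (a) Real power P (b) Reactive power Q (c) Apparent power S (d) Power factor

Step 1 — Angular frequency: ω = 2π·f = 2π·2000 = 1.257e+04 rad/s.
Step 2 — Component impedances:
  Z1: Z = jωL = j·1.257e+04·0.0977 = 0 + j1228 Ω
  Z2: Z = jωL = j·1.257e+04·0.118 = 0 + j1483 Ω
  Z3: Z = 1/(jωC) = -j/(ω·C) = 0 - j3.183 Ω
  Z4: Z = R = 929 Ω
Step 3 — Ladder network (open output): work backward from the far end, alternating series and parallel combinations. Z_in = 669.2 + j1645 Ω = 1776∠67.9° Ω.
Step 4 — Source phasor: V = 57.1∠-30.0° V = 49.45 - j28.55 V.
Step 5 — Current: I = V / Z = -0.004397 - j0.03186 A = 0.03216∠-97.9° A.
Step 6 — Complex power: S = V·I* = 0.692 + j1.701 VA.
Step 7 — Real power: P = Re(S) = 0.692 W.
Step 8 — Reactive power: Q = Im(S) = 1.701 VAR.
Step 9 — Apparent power: |S| = 1.836 VA.
Step 10 — Power factor: PF = P/|S| = 0.3769 (lagging).

(a) P = 0.692 W  (b) Q = 1.701 VAR  (c) S = 1.836 VA  (d) PF = 0.3769 (lagging)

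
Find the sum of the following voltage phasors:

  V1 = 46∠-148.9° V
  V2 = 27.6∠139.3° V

Step 1 — Convert each phasor to rectangular form:
  V1 = 46·(cos(-148.9°) + j·sin(-148.9°)) = -39.39 - j23.76 V
  V2 = 27.6·(cos(139.3°) + j·sin(139.3°)) = -20.92 + j18 V
Step 2 — Sum components: V_total = -60.31 - j5.763 V.
Step 3 — Convert to polar: |V_total| = 60.59 V, ∠V_total = -174.5°.

V_total = 60.59∠-174.5° V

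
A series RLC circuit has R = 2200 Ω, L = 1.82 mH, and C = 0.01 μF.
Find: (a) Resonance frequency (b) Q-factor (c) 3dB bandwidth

Step 1 — Resonance: ω₀ = 1/√(LC) = 1/√(0.00182·1e-08) = 2.344e+05 rad/s.
Step 2 — f₀ = ω₀/(2π) = 3.731e+04 Hz.
Step 3 — Series Q: Q = ω₀L/R = 2.344e+05·0.00182/2200 = 0.1939.
Step 4 — Bandwidth: Δω = ω₀/Q = 1.209e+06 rad/s; BW = Δω/(2π) = 1.924e+05 Hz.

(a) f₀ = 3.731e+04 Hz  (b) Q = 0.1939  (c) BW = 1.924e+05 Hz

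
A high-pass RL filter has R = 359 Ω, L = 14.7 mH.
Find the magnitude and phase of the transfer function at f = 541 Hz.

Step 1 — Angular frequency: ω = 2π·541 = 3399 rad/s.
Step 2 — Transfer function: H(jω) = jωL/(R + jωL).
Step 3 — Numerator jωL = j·49.97; denominator R + jωL = 359 + j49.97.
Step 4 — H = 0.019 + j0.1365.
Step 5 — Magnitude: |H| = 0.1379 (-17.2 dB); phase: φ = 82.1°.

|H| = 0.1379 (-17.2 dB), φ = 82.1°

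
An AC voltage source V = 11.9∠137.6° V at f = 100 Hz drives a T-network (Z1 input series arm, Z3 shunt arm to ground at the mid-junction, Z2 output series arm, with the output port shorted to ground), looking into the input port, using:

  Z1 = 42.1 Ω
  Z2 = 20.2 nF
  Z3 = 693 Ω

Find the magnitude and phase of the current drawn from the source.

Step 1 — Angular frequency: ω = 2π·f = 2π·100 = 628.3 rad/s.
Step 2 — Component impedances:
  Z1: Z = R = 42.1 Ω
  Z2: Z = 1/(jωC) = -j/(ω·C) = 0 - j7.879e+04 Ω
  Z3: Z = R = 693 Ω
Step 3 — With the output port shorted to ground, the output series arm Z2 runs from the junction to ground; the shunt arm Z3 also runs from the junction to ground. They appear in parallel: Z3 || Z2 = 692.9 - j6.095 Ω.
Step 4 — Series with input arm Z1: Z_in = Z1 + (Z3 || Z2) = 735 - j6.095 Ω = 735.1∠-0.5° Ω.
Step 5 — Source phasor: V = 11.9∠137.6° V = -8.788 + j8.024 V.
Step 6 — Ohm's law: I = V / Z_total = (-8.788 + j8.024) / (735 - j6.095) = -0.01204 + j0.01082 A.
Step 7 — Convert to polar: |I| = 0.01619 A, ∠I = 138.1°.

I = 0.01619∠138.1° A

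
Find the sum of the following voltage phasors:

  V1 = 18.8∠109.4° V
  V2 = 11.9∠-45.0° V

Step 1 — Convert each phasor to rectangular form:
  V1 = 18.8·(cos(109.4°) + j·sin(109.4°)) = -6.245 + j17.73 V
  V2 = 11.9·(cos(-45.0°) + j·sin(-45.0°)) = 8.415 - j8.415 V
Step 2 — Sum components: V_total = 2.17 + j9.318 V.
Step 3 — Convert to polar: |V_total| = 9.567 V, ∠V_total = 76.9°.

V_total = 9.567∠76.9° V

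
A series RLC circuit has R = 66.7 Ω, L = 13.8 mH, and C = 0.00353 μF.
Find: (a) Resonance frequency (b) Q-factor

Step 1 — Resonance condition Im(Z)=0 gives ω₀ = 1/√(LC).
Step 2 — ω₀ = 1/√(0.0138·3.53e-09) = 1.433e+05 rad/s.
Step 3 — f₀ = ω₀/(2π) = 2.28e+04 Hz.
Step 4 — Series Q: Q = ω₀L/R = 1.433e+05·0.0138/66.7 = 29.64.

(a) f₀ = 2.28e+04 Hz  (b) Q = 29.64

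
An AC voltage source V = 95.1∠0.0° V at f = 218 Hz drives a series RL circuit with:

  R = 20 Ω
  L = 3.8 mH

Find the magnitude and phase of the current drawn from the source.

Step 1 — Angular frequency: ω = 2π·f = 2π·218 = 1370 rad/s.
Step 2 — Component impedances:
  R: Z = R = 20 Ω
  L: Z = jωL = j·1370·0.0038 = 0 + j5.205 Ω
Step 3 — Series combination: Z_total = R + L = 20 + j5.205 Ω = 20.67∠14.6° Ω.
Step 4 — Source phasor: V = 95.1∠0.0° V = 95.1 V.
Step 5 — Ohm's law: I = V / Z_total = (95.1) / (20 + j5.205) = 4.453 - j1.159 A.
Step 6 — Convert to polar: |I| = 4.602 A, ∠I = -14.6°.

I = 4.602∠-14.6° A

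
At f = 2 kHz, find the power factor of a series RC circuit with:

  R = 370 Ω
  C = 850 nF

Step 1 — Angular frequency: ω = 2π·f = 2π·2000 = 1.257e+04 rad/s.
Step 2 — Component impedances:
  R: Z = R = 370 Ω
  C: Z = 1/(jωC) = -j/(ω·C) = 0 - j93.62 Ω
Step 3 — Series combination: Z_total = R + C = 370 - j93.62 Ω = 381.7∠-14.2° Ω.
Step 4 — Power factor: PF = cos(φ) = Re(Z)/|Z| = 370/381.66 = 0.9694.
Step 5 — Type: Im(Z) = -93.62 ⇒ leading (phase φ = -14.2°).

PF = 0.9694 (leading, φ = -14.2°)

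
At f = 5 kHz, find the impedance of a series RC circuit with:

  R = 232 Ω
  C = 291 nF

Step 1 — Angular frequency: ω = 2π·f = 2π·5000 = 3.142e+04 rad/s.
Step 2 — Component impedances:
  R: Z = R = 232 Ω
  C: Z = 1/(jωC) = -j/(ω·C) = 0 - j109.4 Ω
Step 3 — Series combination: Z_total = R + C = 232 - j109.4 Ω = 256.5∠-25.2° Ω.

Z = 232 - j109.4 Ω = 256.5∠-25.2° Ω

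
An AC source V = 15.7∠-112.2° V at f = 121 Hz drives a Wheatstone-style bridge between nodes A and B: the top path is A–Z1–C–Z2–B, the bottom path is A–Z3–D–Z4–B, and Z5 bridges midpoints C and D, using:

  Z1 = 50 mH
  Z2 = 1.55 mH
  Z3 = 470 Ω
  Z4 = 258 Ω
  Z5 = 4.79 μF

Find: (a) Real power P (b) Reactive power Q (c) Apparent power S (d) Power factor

Step 1 — Angular frequency: ω = 2π·f = 2π·121 = 760.3 rad/s.
Step 2 — Component impedances:
  Z1: Z = jωL = j·760.3·0.05 = 0 + j38.01 Ω
  Z2: Z = jωL = j·760.3·0.00155 = 0 + j1.178 Ω
  Z3: Z = R = 470 Ω
  Z4: Z = R = 258 Ω
  Z5: Z = 1/(jωC) = -j/(ω·C) = 0 - j274.6 Ω
Step 3 — Bridge requires nodal analysis (the Z5 bridge couples midpoints C and D, so the two paths cannot be reduced to a simple series/parallel combination). Setting node B to ground and injecting 1 A at node A, the 3-node admittance system at A, C, D solves to V_A = Z_AB = 2.416 + j39.48 Ω = 39.55∠86.5° Ω.
Step 4 — Source phasor: V = 15.7∠-112.2° V = -5.932 - j14.54 V.
Step 5 — Current: I = V / Z = -0.376 + j0.1272 A = 0.3969∠161.3° A.
Step 6 — Complex power: S = V·I* = 0.3807 + j6.22 VA.
Step 7 — Real power: P = Re(S) = 0.3807 W.
Step 8 — Reactive power: Q = Im(S) = 6.22 VAR.
Step 9 — Apparent power: |S| = 6.232 VA.
Step 10 — Power factor: PF = P/|S| = 0.06109 (lagging).

(a) P = 0.3807 W  (b) Q = 6.22 VAR  (c) S = 6.232 VA  (d) PF = 0.06109 (lagging)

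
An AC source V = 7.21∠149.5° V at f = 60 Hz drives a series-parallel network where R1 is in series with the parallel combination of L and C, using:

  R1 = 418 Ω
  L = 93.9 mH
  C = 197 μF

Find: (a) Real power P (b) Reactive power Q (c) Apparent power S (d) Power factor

Step 1 — Angular frequency: ω = 2π·f = 2π·60 = 377 rad/s.
Step 2 — Component impedances:
  R1: Z = R = 418 Ω
  L: Z = jωL = j·377·0.0939 = 0 + j35.4 Ω
  C: Z = 1/(jωC) = -j/(ω·C) = 0 - j13.46 Ω
Step 3 — Parallel branch: L || C = 1/(1/L + 1/C) = 0 - j21.73 Ω.
Step 4 — Series with R1: Z_total = R1 + (L || C) = 418 - j21.73 Ω = 418.6∠-3.0° Ω.
Step 5 — Source phasor: V = 7.21∠149.5° V = -6.212 + j3.659 V.
Step 6 — Current: I = V / Z = -0.01528 + j0.00796 A = 0.01723∠152.5° A.
Step 7 — Complex power: S = V·I* = 0.124 - j0.006448 VA.
Step 8 — Real power: P = Re(S) = 0.124 W.
Step 9 — Reactive power: Q = Im(S) = -0.006448 VAR.
Step 10 — Apparent power: |S| = 0.1242 VA.
Step 11 — Power factor: PF = P/|S| = 0.9987 (leading).

(a) P = 0.124 W  (b) Q = -0.006448 VAR  (c) S = 0.1242 VA  (d) PF = 0.9987 (leading)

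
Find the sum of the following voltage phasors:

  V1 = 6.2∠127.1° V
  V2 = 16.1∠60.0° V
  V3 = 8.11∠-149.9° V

Step 1 — Convert each phasor to rectangular form:
  V1 = 6.2·(cos(127.1°) + j·sin(127.1°)) = -3.74 + j4.945 V
  V2 = 16.1·(cos(60.0°) + j·sin(60.0°)) = 8.05 + j13.94 V
  V3 = 8.11·(cos(-149.9°) + j·sin(-149.9°)) = -7.016 - j4.067 V
Step 2 — Sum components: V_total = -2.706 + j14.82 V.
Step 3 — Convert to polar: |V_total| = 15.07 V, ∠V_total = 100.3°.

V_total = 15.07∠100.3° V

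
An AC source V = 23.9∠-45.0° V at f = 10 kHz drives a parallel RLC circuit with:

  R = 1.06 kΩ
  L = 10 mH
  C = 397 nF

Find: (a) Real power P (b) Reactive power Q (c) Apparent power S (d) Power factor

Step 1 — Angular frequency: ω = 2π·f = 2π·1e+04 = 6.283e+04 rad/s.
Step 2 — Component impedances:
  R: Z = R = 1060 Ω
  L: Z = jωL = j·6.283e+04·0.01 = 0 + j628.3 Ω
  C: Z = 1/(jωC) = -j/(ω·C) = 0 - j40.09 Ω
Step 3 — Parallel combination: 1/Z_total = 1/R + 1/L + 1/C; Z_total = 1.727 - j42.75 Ω = 42.79∠-87.7° Ω.
Step 4 — Source phasor: V = 23.9∠-45.0° V = 16.9 - j16.9 V.
Step 5 — Current: I = V / Z = 0.4106 + j0.3787 A = 0.5586∠42.7° A.
Step 6 — Complex power: S = V·I* = 0.5389 - j13.34 VA.
Step 7 — Real power: P = Re(S) = 0.5389 W.
Step 8 — Reactive power: Q = Im(S) = -13.34 VAR.
Step 9 — Apparent power: |S| = 13.35 VA.
Step 10 — Power factor: PF = P/|S| = 0.04036 (leading).

(a) P = 0.5389 W  (b) Q = -13.34 VAR  (c) S = 13.35 VA  (d) PF = 0.04036 (leading)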